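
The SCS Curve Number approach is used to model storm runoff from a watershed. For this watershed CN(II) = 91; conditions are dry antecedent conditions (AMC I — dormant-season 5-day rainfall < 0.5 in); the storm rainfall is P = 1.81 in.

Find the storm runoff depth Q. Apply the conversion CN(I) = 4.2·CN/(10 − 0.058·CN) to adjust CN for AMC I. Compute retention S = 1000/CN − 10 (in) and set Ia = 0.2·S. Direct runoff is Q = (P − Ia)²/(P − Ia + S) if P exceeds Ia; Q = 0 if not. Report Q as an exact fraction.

Dry (AMC I): CN(I) = 4.2·91/(10 − 0.058·91) = (1911/5)/(2361/500) = 63700/787 ≈ 80.940
Max retention: S = 1000/(63700/787) − 10 = 1500/637 in (≈ 2.355 in)
Ia = 0.2·(1500/637) = 300/637 in ≈ 0.471 in
Since P=1.810 > Ia=0.471: effective rainfall P−Ia = 85297/63700 in
Runoff Q = (P−Ia)²/(P−Ia+S) = (1.339)²/(1.339+2.355) = 7275578209/14988418900 ≈ 0.485 in

Q = 7275578209/14988418900 in ≈ 0.485 in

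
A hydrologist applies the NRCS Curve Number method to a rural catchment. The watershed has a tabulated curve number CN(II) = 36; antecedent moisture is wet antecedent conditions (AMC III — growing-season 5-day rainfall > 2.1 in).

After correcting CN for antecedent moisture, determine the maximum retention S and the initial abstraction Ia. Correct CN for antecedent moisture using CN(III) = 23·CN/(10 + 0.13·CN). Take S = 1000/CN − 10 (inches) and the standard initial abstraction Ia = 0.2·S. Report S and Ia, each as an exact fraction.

S = 1600/207 in ≈ 7.729 in; Ia = 320/207 in ≈ 1.546 in

Adjust CN=36 to AMC III: 23·36/(10 + 0.13·36) → 828 ÷ (367/25) = 20700/367 ≈ 56.403
Max retention: S = 1000/(20700/367) − 10 = 1600/207 in (≈ 7.729 in)
Ia = 0.2S: 0.2·7.729 = 1.546 in (exactly 320/207)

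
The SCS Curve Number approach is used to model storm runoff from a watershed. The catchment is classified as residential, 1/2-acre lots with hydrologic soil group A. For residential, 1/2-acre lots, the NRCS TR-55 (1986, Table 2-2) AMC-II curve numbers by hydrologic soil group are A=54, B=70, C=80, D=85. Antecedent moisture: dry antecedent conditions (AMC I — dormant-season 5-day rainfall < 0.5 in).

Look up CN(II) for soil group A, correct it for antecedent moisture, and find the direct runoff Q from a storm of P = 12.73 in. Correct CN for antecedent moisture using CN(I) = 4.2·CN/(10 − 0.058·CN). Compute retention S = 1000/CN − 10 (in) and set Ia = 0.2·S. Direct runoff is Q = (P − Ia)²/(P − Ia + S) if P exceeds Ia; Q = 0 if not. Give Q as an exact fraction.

Q = 241858387681/93089549700 in ≈ 2.598 in

NRCS table: residential, 1/2-acre lots, soil group A → CN(II) = 54
Dry (AMC I): CN(I) = 4.2·54/(10 − 0.058·54) = (1134/5)/(1717/250) = 56700/1717 ≈ 33.023
Max retention: S = 1000/(56700/1717) − 10 = 11500/567 in (≈ 20.282 in)
Initial abstraction Ia = S/5 = (11500/567)/5 = 2300/567 ≈ 4.056 in
Since P=12.730 > Ia=4.056: effective rainfall P−Ia = 491791/56700 in
Q = (491791/56700)²/((491791/56700) + 11500/567) = (241858387681/3214890000)/(1641791/56700) = 241858387681/93089549700 in ≈ 2.598 in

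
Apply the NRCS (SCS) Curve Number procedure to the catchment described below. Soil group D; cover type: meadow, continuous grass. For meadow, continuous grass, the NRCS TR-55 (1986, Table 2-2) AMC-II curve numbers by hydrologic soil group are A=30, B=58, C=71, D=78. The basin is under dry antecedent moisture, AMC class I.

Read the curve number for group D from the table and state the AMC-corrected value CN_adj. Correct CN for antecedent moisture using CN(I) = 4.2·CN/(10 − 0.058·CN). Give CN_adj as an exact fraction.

CN_adj = 81900/1369 ≈ 59.825

NRCS table: meadow, continuous grass, soil group D → CN(II) = 78
Dry (AMC I): CN(I) = 4.2·78/(10 − 0.058·78) = (1638/5)/(1369/250) = 81900/1369 ≈ 59.825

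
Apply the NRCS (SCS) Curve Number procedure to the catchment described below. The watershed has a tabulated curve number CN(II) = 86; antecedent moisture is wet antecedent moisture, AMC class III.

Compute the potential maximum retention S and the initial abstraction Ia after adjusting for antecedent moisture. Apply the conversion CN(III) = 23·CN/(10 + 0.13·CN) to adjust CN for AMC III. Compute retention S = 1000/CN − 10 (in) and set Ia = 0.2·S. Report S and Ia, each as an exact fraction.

CN(III) from CN(II)=86: (23·86)/(10 + 0.13·86) = 98900/1059 ≈ 93.390
Retention S: 1000/CN − 10 with CN=93.390 → S = 700/989 ≈ 0.708 in
Ia = 0.2·(700/989) = 140/989 in ≈ 0.142 in

S = 700/989 in ≈ 0.708 in; Ia = 140/989 in ≈ 0.142 in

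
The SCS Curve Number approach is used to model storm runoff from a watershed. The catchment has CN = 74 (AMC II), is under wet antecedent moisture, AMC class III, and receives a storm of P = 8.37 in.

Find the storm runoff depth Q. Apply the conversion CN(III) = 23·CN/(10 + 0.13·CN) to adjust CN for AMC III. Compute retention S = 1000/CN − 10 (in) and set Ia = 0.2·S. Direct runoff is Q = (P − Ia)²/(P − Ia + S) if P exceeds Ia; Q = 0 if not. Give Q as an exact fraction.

Q = 470989846369/69466023700 in ≈ 6.780 in

Wet (AMC III): CN(III) = 23·74/(10 + 0.13·74) = 1702/(981/50) = 85100/981 ≈ 86.748
Retention S: 1000/CN − 10 with CN=86.748 → S = 1300/851 ≈ 1.528 in
Initial abstraction Ia = S/5 = (1300/851)/5 = 260/851 ≈ 0.306 in
P − Ia = 8.370 − 0.306 = 686287/85100 ≈ 8.064 in (> 0, runoff occurs)
Q: (686287/85100)² ÷ (816287/85100) = 470989846369/69466023700 in (≈ 6.780 in)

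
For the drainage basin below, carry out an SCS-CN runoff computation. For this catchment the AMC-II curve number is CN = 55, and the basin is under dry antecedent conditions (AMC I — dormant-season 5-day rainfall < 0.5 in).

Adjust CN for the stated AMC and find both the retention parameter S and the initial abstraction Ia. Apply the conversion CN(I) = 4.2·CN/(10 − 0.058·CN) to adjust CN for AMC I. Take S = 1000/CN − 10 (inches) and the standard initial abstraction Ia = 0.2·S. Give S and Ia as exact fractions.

S = 1500/77 in ≈ 19.481 in; Ia = 300/77 in ≈ 3.896 in

Dry (AMC I): CN(I) = 4.2·55/(10 − 0.058·55) = 231/(681/100) = 7700/227 ≈ 33.921
Max retention: S = 1000/(7700/227) − 10 = 1500/77 in (≈ 19.481 in)
Initial abstraction Ia = S/5 = (1500/77)/5 = 300/77 ≈ 3.896 in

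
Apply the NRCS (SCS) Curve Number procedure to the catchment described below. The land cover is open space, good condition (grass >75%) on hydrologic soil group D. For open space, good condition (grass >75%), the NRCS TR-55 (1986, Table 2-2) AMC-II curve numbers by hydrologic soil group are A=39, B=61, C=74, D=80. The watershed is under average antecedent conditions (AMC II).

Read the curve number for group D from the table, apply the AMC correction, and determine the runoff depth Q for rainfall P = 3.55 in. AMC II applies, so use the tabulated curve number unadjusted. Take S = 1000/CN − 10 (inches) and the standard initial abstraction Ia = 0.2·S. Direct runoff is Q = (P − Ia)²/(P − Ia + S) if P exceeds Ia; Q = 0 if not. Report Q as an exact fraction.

Q = 3721/2220 in ≈ 1.676 in

NRCS table: open space, good condition (grass >75%), soil group D → CN(II) = 80
CN(II) = 80; AMC II needs no correction.
Max retention: S = 1000/80 − 10 = 5/2 in (≈ 2.500 in)
Initial abstraction Ia = S/5 = (5/2)/5 = 1/2 ≈ 0.500 in
P − Ia = 3.550 − 0.500 = 61/20 ≈ 3.050 in (> 0, runoff occurs)
Q = (61/20)²/((61/20) + 5/2) = (3721/400)/(111/20) = 3721/2220 in ≈ 1.676 in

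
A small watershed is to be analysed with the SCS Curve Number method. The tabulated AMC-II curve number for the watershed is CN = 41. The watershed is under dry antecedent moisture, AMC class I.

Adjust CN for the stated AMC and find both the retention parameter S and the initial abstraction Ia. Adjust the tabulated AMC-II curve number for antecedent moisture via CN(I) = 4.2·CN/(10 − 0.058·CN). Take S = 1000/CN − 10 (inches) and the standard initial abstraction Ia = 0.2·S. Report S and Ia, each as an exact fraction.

S = 29500/861 in ≈ 34.262 in; Ia = 5900/861 in ≈ 6.852 in

Dry (AMC I): CN(I) = 4.2·41/(10 − 0.058·41) = (861/5)/(3811/500) = 86100/3811 ≈ 22.592
Max retention: S = 1000/(86100/3811) − 10 = 29500/861 in (≈ 34.262 in)
Initial abstraction Ia = S/5 = (29500/861)/5 = 5900/861 ≈ 6.852 in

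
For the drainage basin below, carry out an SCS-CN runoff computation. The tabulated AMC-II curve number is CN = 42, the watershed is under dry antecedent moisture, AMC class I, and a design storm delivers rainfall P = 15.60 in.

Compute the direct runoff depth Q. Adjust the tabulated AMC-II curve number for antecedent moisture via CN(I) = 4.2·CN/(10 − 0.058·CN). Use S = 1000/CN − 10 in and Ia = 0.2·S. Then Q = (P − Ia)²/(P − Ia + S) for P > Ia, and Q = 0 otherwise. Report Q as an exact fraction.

Dry (AMC I): CN(I) = 4.2·42/(10 − 0.058·42) = (882/5)/(1891/250) = 44100/1891 ≈ 23.321
Retention S: 1000/CN − 10 with CN=23.321 → S = 14500/441 ≈ 32.880 in
Initial abstraction Ia = S/5 = (14500/441)/5 = 2900/441 ≈ 6.576 in
Excess rainfall: 15.600 − 6.576 = 9.024 in; P > Ia so Q > 0
Q = (19898/2205)²/((19898/2205) + 14500/441) = (395930404/4862025)/(92398/2205) = 197965202/101868795 in ≈ 1.943 in

Q = 197965202/101868795 in ≈ 1.943 in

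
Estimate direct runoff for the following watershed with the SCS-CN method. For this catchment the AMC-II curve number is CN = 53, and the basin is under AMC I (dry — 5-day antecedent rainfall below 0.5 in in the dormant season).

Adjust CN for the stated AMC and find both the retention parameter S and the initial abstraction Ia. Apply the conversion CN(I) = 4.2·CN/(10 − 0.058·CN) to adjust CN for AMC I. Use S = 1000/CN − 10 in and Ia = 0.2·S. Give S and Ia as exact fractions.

CN(I) from CN(II)=53: (4.2·53)/(10 − 0.058·53) = 111300/3463 ≈ 32.140
Retention S: 1000/CN − 10 with CN=32.140 → S = 23500/1113 ≈ 21.114 in
Ia = 0.2·(23500/1113) = 4700/1113 in ≈ 4.223 in

S = 23500/1113 in ≈ 21.114 in; Ia = 4700/1113 in ≈ 4.223 in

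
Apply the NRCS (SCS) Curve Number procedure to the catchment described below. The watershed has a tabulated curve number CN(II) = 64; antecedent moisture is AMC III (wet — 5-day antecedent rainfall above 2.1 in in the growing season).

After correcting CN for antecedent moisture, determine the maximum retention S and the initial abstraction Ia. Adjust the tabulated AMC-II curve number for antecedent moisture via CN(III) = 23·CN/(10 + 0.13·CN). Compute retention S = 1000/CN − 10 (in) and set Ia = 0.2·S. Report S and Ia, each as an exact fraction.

Wet (AMC III): CN(III) = 23·64/(10 + 0.13·64) = 1472/(458/25) = 18400/229 ≈ 80.349
Max retention: S = 1000/(18400/229) − 10 = 225/92 in (≈ 2.446 in)
Initial abstraction Ia = S/5 = (225/92)/5 = 45/92 ≈ 0.489 in

S = 225/92 in ≈ 2.446 in; Ia = 45/92 in ≈ 0.489 in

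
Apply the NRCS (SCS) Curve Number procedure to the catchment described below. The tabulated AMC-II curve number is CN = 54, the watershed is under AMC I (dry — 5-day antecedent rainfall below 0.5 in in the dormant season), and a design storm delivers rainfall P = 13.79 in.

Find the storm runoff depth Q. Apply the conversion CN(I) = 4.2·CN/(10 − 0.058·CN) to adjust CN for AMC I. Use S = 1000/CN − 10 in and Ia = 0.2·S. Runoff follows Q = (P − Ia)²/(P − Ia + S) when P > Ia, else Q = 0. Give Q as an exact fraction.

Dry (AMC I): CN(I) = 4.2·54/(10 − 0.058·54) = (1134/5)/(1717/250) = 56700/1717 ≈ 33.023
S = 1000/(56700/1717) − 10 = 11500/567 in ≈ 20.282 in
Ia = 0.2·(11500/567) = 2300/567 in ≈ 4.056 in
P − Ia = 13.790 − 4.056 = 551893/56700 ≈ 9.734 in (> 0, runoff occurs)
Q = (551893/56700)²/((551893/56700) + 11500/567) = (304585883449/3214890000)/(1701893/56700) = 304585883449/96497333100 in ≈ 3.156 in

Q = 304585883449/96497333100 in ≈ 3.156 in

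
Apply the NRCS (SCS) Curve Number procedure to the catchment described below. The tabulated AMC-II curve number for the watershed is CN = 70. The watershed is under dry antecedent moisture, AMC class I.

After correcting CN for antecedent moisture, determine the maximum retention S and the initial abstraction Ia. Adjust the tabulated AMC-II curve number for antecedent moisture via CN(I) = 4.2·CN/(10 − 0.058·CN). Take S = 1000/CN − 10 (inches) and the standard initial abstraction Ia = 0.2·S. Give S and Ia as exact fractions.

Dry (AMC I): CN(I) = 4.2·70/(10 − 0.058·70) = 294/(297/50) = 4900/99 ≈ 49.495
S = 1000/(4900/99) − 10 = 500/49 in ≈ 10.204 in
Initial abstraction Ia = S/5 = (500/49)/5 = 100/49 ≈ 2.041 in

S = 500/49 in ≈ 10.204 in; Ia = 100/49 in ≈ 2.041 in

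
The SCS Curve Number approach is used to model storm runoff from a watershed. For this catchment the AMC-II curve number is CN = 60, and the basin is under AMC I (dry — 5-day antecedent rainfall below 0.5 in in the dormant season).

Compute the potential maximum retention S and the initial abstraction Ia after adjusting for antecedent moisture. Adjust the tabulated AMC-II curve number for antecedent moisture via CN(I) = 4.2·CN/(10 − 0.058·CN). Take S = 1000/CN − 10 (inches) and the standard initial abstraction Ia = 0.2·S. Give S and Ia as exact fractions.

Adjust CN=60 to AMC I: 4.2·60/(10 − 0.058·60) → 252 ÷ (163/25) = 6300/163 ≈ 38.650
Max retention: S = 1000/(6300/163) − 10 = 1000/63 in (≈ 15.873 in)
Ia = 0.2·(1000/63) = 200/63 in ≈ 3.175 in

S = 1000/63 in ≈ 15.873 in; Ia = 200/63 in ≈ 3.175 in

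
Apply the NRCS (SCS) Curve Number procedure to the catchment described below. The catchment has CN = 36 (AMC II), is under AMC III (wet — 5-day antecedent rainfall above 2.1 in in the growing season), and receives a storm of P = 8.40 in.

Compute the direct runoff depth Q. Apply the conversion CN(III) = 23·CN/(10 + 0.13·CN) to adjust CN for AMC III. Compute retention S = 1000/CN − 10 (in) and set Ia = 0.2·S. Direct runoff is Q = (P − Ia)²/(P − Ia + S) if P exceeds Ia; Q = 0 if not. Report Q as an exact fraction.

CN(III) from CN(II)=36: (23·36)/(10 + 0.13·36) = 20700/367 ≈ 56.403
Max retention: S = 1000/(20700/367) − 10 = 1600/207 in (≈ 7.729 in)
Ia = 0.2·(1600/207) = 320/207 in ≈ 1.546 in
Since P=8.400 > Ia=1.546: effective rainfall P−Ia = 7094/1035 in
Q: (7094/1035)² ÷ (15094/1035) = 25162418/7811145 in (≈ 3.221 in)

Q = 25162418/7811145 in ≈ 3.221 in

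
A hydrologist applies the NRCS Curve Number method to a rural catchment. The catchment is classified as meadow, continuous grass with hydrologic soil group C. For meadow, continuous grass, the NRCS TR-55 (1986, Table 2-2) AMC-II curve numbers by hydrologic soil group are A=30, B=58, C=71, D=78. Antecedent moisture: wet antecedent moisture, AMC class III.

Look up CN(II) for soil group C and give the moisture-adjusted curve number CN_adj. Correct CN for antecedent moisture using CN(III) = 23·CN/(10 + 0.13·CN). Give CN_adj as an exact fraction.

NRCS table: meadow, continuous grass, soil group C → CN(II) = 71
Wet (AMC III): CN(III) = 23·71/(10 + 0.13·71) = 1633/(1923/100) = 163300/1923 ≈ 84.919

CN_adj = 163300/1923 ≈ 84.919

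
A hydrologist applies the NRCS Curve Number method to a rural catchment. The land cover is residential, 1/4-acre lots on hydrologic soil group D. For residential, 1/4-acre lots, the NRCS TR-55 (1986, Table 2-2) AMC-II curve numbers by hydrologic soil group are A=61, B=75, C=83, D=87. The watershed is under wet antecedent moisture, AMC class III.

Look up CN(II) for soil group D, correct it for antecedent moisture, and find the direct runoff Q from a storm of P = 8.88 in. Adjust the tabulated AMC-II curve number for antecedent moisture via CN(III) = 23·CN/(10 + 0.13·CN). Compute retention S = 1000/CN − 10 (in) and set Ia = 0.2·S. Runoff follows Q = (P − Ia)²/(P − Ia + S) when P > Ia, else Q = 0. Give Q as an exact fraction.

Q = 95800274642/11761427775 in ≈ 8.145 in

NRCS table: residential, 1/4-acre lots, soil group D → CN(II) = 87
CN(III) from CN(II)=87: (23·87)/(10 + 0.13·87) = 200100/2131 ≈ 93.900
Max retention: S = 1000/(200100/2131) − 10 = 1300/2001 in (≈ 0.650 in)
Ia = 0.2S: 0.2·0.650 = 0.130 in (exactly 260/2001)
Excess rainfall: 8.880 − 0.130 = 8.750 in; P > Ia so Q > 0
Q: (437722/50025)² ÷ (470222/50025) = 95800274642/11761427775 in (≈ 8.145 in)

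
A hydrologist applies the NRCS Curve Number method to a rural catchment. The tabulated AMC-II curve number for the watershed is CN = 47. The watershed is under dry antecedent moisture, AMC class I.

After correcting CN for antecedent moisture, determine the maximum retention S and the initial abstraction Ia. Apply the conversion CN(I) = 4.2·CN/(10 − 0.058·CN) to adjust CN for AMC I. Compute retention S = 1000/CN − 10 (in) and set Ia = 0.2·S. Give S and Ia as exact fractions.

S = 26500/987 in ≈ 26.849 in; Ia = 5300/987 in ≈ 5.370 in

Adjust CN=47 to AMC I: 4.2·47/(10 − 0.058·47) → (987/5) ÷ (3637/500) = 98700/3637 ≈ 27.138
S = 1000/(98700/3637) − 10 = 26500/987 in ≈ 26.849 in
Ia = 0.2·(26500/987) = 5300/987 in ≈ 5.370 in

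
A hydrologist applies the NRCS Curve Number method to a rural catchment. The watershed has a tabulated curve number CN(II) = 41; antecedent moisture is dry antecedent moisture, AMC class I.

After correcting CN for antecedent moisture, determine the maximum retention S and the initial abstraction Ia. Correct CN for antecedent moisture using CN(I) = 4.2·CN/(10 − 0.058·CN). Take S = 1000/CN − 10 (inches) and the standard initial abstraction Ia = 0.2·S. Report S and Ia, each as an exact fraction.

Dry (AMC I): CN(I) = 4.2·41/(10 − 0.058·41) = (861/5)/(3811/500) = 86100/3811 ≈ 22.592
S = 1000/(86100/3811) − 10 = 29500/861 in ≈ 34.262 in
Ia = 0.2·(29500/861) = 5900/861 in ≈ 6.852 in

S = 29500/861 in ≈ 34.262 in; Ia = 5900/861 in ≈ 6.852 in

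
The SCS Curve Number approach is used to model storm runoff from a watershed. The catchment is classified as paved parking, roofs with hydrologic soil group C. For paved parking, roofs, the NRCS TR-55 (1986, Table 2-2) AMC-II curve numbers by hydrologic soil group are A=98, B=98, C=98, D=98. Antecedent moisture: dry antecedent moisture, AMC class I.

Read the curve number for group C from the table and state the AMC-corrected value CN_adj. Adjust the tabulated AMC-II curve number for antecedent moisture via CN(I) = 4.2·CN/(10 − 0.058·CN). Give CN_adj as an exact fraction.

CN_adj = 102900/1079 ≈ 95.366

NRCS table: paved parking, roofs, soil group C → CN(II) = 98
Adjust CN=98 to AMC I: 4.2·98/(10 − 0.058·98) → (2058/5) ÷ (1079/250) = 102900/1079 ≈ 95.366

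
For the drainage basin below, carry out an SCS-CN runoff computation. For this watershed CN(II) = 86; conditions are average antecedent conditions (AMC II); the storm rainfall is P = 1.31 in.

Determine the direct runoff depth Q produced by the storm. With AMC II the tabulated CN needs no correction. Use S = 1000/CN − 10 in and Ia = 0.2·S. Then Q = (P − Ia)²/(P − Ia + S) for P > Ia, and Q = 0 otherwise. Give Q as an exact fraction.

AMC II — tabulated CN = 86 applies directly.
Max retention: S = 1000/86 − 10 = 70/43 in (≈ 1.628 in)
Initial abstraction Ia = S/5 = (70/43)/5 = 14/43 ≈ 0.326 in
P − Ia = 1.310 − 0.326 = 4233/4300 ≈ 0.984 in (> 0, runoff occurs)
Q: (4233/4300)² ÷ (11233/4300) = 17918289/48301900 in (≈ 0.371 in)

Q = 17918289/48301900 in ≈ 0.371 in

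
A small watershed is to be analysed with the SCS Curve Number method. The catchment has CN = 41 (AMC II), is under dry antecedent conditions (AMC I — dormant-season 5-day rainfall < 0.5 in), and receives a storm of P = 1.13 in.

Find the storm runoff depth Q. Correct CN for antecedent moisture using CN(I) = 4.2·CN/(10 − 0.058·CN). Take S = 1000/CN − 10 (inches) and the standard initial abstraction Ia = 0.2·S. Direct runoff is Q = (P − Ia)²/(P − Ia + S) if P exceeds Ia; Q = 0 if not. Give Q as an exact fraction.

CN(I) from CN(II)=41: (4.2·41)/(10 − 0.058·41) = 86100/3811 ≈ 22.592
S = 1000/(86100/3811) − 10 = 29500/861 in ≈ 34.262 in
Ia = 0.2·(29500/861) = 5900/861 in ≈ 6.852 in
P = 1.130 ≤ Ia = 6.852 in: entire storm abstracted, Q = 0.

Q = 0 in ≈ 0.000 in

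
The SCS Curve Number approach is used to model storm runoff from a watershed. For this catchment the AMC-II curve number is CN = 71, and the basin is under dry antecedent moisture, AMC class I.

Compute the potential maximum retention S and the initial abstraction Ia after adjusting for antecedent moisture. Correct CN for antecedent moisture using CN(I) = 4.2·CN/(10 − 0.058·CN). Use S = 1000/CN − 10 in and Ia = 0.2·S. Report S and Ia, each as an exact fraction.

Adjust CN=71 to AMC I: 4.2·71/(10 − 0.058·71) → (1491/5) ÷ (2941/500) = 149100/2941 ≈ 50.697
Max retention: S = 1000/(149100/2941) − 10 = 14500/1491 in (≈ 9.725 in)
Initial abstraction Ia = S/5 = (14500/1491)/5 = 2900/1491 ≈ 1.945 in

S = 14500/1491 in ≈ 9.725 in; Ia = 2900/1491 in ≈ 1.945 in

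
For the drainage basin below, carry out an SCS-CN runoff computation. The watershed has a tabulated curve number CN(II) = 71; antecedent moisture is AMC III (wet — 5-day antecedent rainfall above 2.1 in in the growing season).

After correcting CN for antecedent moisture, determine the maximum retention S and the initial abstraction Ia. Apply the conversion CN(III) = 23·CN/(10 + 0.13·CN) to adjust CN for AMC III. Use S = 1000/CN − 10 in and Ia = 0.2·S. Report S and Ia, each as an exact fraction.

Adjust CN=71 to AMC III: 23·71/(10 + 0.13·71) → 1633 ÷ (1923/100) = 163300/1923 ≈ 84.919
Retention S: 1000/CN − 10 with CN=84.919 → S = 2900/1633 ≈ 1.776 in
Ia = 0.2S: 0.2·1.776 = 0.355 in (exactly 580/1633)

S = 2900/1633 in ≈ 1.776 in; Ia = 580/1633 in ≈ 0.355 in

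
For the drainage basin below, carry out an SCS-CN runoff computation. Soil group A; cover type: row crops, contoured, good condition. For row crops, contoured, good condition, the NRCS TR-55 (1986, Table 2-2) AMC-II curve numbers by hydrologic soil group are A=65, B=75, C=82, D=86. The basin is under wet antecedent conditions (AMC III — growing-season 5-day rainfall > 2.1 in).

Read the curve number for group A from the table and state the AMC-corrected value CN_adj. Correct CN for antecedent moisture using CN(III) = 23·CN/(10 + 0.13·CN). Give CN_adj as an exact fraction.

NRCS table: row crops, contoured, good condition, soil group A → CN(II) = 65
CN(III) from CN(II)=65: (23·65)/(10 + 0.13·65) = 29900/369 ≈ 81.030

CN_adj = 29900/369 ≈ 81.030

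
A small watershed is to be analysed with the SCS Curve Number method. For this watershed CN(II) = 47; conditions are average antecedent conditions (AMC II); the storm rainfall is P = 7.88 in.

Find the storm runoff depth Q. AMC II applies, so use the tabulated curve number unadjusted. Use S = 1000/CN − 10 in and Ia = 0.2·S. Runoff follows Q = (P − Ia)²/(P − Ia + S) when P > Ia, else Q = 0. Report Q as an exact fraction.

Q = 43678881/23334325 in ≈ 1.872 in

AMC II — tabulated CN = 47 applies directly.
Max retention: S = 1000/47 − 10 = 530/47 in (≈ 11.277 in)
Initial abstraction Ia = S/5 = (530/47)/5 = 106/47 ≈ 2.255 in
Since P=7.880 > Ia=2.255: effective rainfall P−Ia = 6609/1175 in
Q = (6609/1175)²/((6609/1175) + 530/47) = (43678881/1380625)/(19859/1175) = 43678881/23334325 in ≈ 1.872 in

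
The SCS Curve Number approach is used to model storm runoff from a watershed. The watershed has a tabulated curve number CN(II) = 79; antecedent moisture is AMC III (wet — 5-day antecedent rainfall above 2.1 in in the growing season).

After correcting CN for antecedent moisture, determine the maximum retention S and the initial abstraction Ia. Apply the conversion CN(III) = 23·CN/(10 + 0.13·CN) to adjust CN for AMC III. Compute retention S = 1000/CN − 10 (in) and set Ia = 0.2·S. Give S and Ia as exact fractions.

CN(III) from CN(II)=79: (23·79)/(10 + 0.13·79) = 181700/2027 ≈ 89.640
Retention S: 1000/CN − 10 with CN=89.640 → S = 2100/1817 ≈ 1.156 in
Initial abstraction Ia = S/5 = (2100/1817)/5 = 420/1817 ≈ 0.231 in

S = 2100/1817 in ≈ 1.156 in; Ia = 420/1817 in ≈ 0.231 in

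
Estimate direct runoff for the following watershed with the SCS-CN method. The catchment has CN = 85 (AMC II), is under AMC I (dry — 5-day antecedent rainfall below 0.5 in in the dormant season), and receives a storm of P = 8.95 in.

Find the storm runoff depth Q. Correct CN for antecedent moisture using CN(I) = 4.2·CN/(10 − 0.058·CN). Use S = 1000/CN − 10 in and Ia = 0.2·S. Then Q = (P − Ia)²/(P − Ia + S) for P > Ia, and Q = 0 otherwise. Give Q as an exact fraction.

Q = 372528601/69736380 in ≈ 5.342 in

CN(I) from CN(II)=85: (4.2·85)/(10 − 0.058·85) = 11900/169 ≈ 70.414
Max retention: S = 1000/(11900/169) − 10 = 500/119 in (≈ 4.202 in)
Ia = 0.2·(500/119) = 100/119 in ≈ 0.840 in
P − Ia = 8.950 − 0.840 = 19301/2380 ≈ 8.110 in (> 0, runoff occurs)
Runoff Q = (P−Ia)²/(P−Ia+S) = (8.110)²/(8.110+4.202) = 372528601/69736380 ≈ 5.342 in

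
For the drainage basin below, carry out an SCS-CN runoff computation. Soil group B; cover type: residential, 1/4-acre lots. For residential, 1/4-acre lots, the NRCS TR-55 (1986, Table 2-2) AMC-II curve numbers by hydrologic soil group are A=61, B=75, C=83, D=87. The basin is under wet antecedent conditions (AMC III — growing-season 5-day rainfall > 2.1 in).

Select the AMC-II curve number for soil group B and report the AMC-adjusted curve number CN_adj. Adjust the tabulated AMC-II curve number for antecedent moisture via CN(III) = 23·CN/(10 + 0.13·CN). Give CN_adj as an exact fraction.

CN_adj = 6900/79 ≈ 87.342

NRCS table: residential, 1/4-acre lots, soil group B → CN(II) = 75
Adjust CN=75 to AMC III: 23·75/(10 + 0.13·75) → 1725 ÷ (79/4) = 6900/79 ≈ 87.342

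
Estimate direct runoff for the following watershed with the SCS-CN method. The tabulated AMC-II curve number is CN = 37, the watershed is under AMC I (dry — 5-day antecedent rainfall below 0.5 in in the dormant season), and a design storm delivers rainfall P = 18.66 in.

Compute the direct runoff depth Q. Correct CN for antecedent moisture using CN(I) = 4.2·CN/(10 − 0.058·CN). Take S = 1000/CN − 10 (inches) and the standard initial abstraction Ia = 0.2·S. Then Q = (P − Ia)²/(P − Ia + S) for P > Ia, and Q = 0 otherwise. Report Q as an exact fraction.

Q = 127023147/58287950 in ≈ 2.179 in

CN(I) from CN(II)=37: (4.2·37)/(10 − 0.058·37) = 3700/187 ≈ 19.786
Max retention: S = 1000/(3700/187) − 10 = 1500/37 in (≈ 40.541 in)
Initial abstraction Ia = S/5 = (1500/37)/5 = 300/37 ≈ 8.108 in
Excess rainfall: 18.660 − 8.108 = 10.552 in; P > Ia so Q > 0
Q = (19521/1850)²/((19521/1850) + 1500/37) = (381069441/3422500)/(94521/1850) = 127023147/58287950 in ≈ 2.179 in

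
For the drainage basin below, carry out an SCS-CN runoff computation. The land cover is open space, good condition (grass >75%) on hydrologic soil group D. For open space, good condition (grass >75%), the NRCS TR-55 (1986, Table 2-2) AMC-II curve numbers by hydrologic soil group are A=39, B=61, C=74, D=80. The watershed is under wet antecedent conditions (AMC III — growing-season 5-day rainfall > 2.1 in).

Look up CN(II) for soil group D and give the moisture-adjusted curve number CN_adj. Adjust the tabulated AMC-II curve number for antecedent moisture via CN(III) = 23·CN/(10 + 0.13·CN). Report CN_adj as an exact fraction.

NRCS table: open space, good condition (grass >75%), soil group D → CN(II) = 80
Adjust CN=80 to AMC III: 23·80/(10 + 0.13·80) → 1840 ÷ (102/5) = 4600/51 ≈ 90.196

CN_adj = 4600/51 ≈ 90.196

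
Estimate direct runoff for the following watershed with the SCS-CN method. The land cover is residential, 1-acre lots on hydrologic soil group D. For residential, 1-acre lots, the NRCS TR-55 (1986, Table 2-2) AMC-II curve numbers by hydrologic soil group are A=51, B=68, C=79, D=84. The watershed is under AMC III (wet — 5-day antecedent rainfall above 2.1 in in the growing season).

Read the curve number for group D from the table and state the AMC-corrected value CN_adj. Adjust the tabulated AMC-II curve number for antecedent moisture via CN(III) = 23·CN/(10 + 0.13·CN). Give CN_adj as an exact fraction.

NRCS table: residential, 1-acre lots, soil group D → CN(II) = 84
Adjust CN=84 to AMC III: 23·84/(10 + 0.13·84) → 1932 ÷ (523/25) = 48300/523 ≈ 92.352

CN_adj = 48300/523 ≈ 92.352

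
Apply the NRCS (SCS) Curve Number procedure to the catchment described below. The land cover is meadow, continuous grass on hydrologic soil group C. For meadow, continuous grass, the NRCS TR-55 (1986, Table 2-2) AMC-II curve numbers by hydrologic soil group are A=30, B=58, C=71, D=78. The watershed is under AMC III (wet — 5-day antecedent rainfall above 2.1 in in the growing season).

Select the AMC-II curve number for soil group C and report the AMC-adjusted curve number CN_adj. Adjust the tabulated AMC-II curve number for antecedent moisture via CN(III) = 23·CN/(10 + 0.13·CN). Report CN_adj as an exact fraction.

CN_adj = 163300/1923 ≈ 84.919

NRCS table: meadow, continuous grass, soil group C → CN(II) = 71
Wet (AMC III): CN(III) = 23·71/(10 + 0.13·71) = 1633/(1923/100) = 163300/1923 ≈ 84.919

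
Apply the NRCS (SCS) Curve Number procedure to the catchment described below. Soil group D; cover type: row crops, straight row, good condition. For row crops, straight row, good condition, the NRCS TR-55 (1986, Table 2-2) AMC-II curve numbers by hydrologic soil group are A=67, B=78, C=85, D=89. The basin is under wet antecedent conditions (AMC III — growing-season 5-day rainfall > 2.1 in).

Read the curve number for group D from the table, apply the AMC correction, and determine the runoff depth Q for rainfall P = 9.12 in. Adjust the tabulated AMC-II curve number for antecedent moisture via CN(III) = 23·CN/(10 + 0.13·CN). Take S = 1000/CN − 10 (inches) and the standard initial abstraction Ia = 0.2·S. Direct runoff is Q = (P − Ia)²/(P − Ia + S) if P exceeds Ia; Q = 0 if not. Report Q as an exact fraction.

NRCS table: row crops, straight row, good condition, soil group D → CN(II) = 89
Adjust CN=89 to AMC III: 23·89/(10 + 0.13·89) → 2047 ÷ (2157/100) = 204700/2157 ≈ 94.900
Max retention: S = 1000/(204700/2157) − 10 = 1100/2047 in (≈ 0.537 in)
Ia = 0.2S: 0.2·0.537 = 0.107 in (exactly 220/2047)
P − Ia = 9.120 − 0.107 = 461216/51175 ≈ 9.013 in (> 0, runoff occurs)
Q: (461216/51175)² ÷ (488716/51175) = 53180049664/6252510325 in (≈ 8.505 in)

Q = 53180049664/6252510325 in ≈ 8.505 in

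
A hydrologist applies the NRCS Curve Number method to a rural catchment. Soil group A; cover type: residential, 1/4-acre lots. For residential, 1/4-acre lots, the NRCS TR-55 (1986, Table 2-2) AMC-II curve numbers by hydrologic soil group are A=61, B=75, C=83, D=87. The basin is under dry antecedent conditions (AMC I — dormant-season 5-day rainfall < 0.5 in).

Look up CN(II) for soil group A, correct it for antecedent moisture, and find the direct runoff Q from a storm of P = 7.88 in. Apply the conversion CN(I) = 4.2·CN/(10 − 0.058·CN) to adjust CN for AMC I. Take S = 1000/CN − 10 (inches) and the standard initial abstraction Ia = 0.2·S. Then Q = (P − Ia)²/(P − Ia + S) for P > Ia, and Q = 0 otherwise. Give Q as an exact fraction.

Q = 2664521161/2285720325 in ≈ 1.166 in

NRCS table: residential, 1/4-acre lots, soil group A → CN(II) = 61
Adjust CN=61 to AMC I: 4.2·61/(10 − 0.058·61) → (1281/5) ÷ (3231/500) = 42700/1077 ≈ 39.647
S = 1000/(42700/1077) − 10 = 6500/427 in ≈ 15.222 in
Ia = 0.2S: 0.2·15.222 = 3.044 in (exactly 1300/427)
P − Ia = 7.880 − 3.044 = 51619/10675 ≈ 4.836 in (> 0, runoff occurs)
Q = (51619/10675)²/((51619/10675) + 6500/427) = (2664521161/113955625)/(214119/10675) = 2664521161/2285720325 in ≈ 1.166 in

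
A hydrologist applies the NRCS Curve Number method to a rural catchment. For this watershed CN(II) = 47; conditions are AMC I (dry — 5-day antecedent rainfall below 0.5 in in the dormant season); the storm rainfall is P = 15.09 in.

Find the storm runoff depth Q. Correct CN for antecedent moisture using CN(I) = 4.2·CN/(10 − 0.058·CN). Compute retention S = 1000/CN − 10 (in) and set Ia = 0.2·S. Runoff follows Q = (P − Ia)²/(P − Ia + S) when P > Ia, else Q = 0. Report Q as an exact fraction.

CN(I) from CN(II)=47: (4.2·47)/(10 − 0.058·47) = 98700/3637 ≈ 27.138
Max retention: S = 1000/(98700/3637) − 10 = 26500/987 in (≈ 26.849 in)
Initial abstraction Ia = S/5 = (26500/987)/5 = 5300/987 ≈ 5.370 in
P − Ia = 15.090 − 5.370 = 959383/98700 ≈ 9.720 in (> 0, runoff occurs)
Runoff Q = (P−Ia)²/(P−Ia+S) = (9.720)²/(9.720+26.849) = 920415740689/356246102100 ≈ 2.584 in

Q = 920415740689/356246102100 in ≈ 2.584 in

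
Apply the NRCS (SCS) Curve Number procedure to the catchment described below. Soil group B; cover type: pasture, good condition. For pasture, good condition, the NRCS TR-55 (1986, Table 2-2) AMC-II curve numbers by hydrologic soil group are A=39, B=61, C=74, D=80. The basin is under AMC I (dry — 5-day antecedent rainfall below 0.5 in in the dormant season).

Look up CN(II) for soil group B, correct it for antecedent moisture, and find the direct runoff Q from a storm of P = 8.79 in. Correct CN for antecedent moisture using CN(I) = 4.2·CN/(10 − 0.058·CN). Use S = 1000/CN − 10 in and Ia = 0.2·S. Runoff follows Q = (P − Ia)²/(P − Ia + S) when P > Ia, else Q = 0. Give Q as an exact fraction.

Q = 60188280889/38230719100 in ≈ 1.574 in

NRCS table: pasture, good condition, soil group B → CN(II) = 61
CN(I) from CN(II)=61: (4.2·61)/(10 − 0.058·61) = 42700/1077 ≈ 39.647
Retention S: 1000/CN − 10 with CN=39.647 → S = 6500/427 ≈ 15.222 in
Initial abstraction Ia = S/5 = (6500/427)/5 = 1300/427 ≈ 3.044 in
Since P=8.790 > Ia=3.044: effective rainfall P−Ia = 245333/42700 in
Runoff Q = (P−Ia)²/(P−Ia+S) = (5.746)²/(5.746+15.222) = 60188280889/38230719100 ≈ 1.574 in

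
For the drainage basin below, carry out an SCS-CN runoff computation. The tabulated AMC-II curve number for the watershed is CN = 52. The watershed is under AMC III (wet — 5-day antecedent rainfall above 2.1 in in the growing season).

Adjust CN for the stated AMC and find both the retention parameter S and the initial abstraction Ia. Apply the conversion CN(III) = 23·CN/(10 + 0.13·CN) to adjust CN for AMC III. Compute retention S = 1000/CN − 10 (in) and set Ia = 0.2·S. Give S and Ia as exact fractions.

S = 1200/299 in ≈ 4.013 in; Ia = 240/299 in ≈ 0.803 in

Adjust CN=52 to AMC III: 23·52/(10 + 0.13·52) → 1196 ÷ (419/25) = 29900/419 ≈ 71.360
Retention S: 1000/CN − 10 with CN=71.360 → S = 1200/299 ≈ 4.013 in
Ia = 0.2·(1200/299) = 240/299 in ≈ 0.803 in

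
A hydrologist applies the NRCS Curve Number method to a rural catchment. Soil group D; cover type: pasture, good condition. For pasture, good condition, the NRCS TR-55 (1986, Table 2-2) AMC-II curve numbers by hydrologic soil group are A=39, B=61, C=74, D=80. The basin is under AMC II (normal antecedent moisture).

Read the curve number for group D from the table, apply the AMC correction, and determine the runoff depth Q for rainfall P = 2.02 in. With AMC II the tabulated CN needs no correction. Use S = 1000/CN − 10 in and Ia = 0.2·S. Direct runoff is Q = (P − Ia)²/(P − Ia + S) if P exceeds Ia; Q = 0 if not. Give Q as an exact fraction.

NRCS table: pasture, good condition, soil group D → CN(II) = 80
AMC II — tabulated CN = 80 applies directly.
S = 1000/80 − 10 = 5/2 in ≈ 2.500 in
Ia = 0.2S: 0.2·2.500 = 0.500 in (exactly 1/2)
Excess rainfall: 2.020 − 0.500 = 1.520 in; P > Ia so Q > 0
Q: (38/25)² ÷ (201/50) = 2888/5025 in (≈ 0.575 in)

Q = 2888/5025 in ≈ 0.575 in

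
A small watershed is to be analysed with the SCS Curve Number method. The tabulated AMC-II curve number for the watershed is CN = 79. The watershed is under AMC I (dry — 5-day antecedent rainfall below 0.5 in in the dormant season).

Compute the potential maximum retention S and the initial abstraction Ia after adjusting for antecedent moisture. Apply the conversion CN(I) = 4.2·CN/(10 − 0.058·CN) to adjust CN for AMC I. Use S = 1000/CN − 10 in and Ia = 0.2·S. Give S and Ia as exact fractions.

CN(I) from CN(II)=79: (4.2·79)/(10 − 0.058·79) = 7900/129 ≈ 61.240
S = 1000/(7900/129) − 10 = 500/79 in ≈ 6.329 in
Ia = 0.2·(500/79) = 100/79 in ≈ 1.266 in

S = 500/79 in ≈ 6.329 in; Ia = 100/79 in ≈ 1.266 in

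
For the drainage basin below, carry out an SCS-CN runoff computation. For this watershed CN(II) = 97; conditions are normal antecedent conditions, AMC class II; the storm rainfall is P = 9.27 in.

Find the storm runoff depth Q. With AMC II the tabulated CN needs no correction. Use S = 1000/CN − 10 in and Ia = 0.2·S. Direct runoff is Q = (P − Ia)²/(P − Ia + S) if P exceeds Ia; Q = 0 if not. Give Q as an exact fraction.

Q = 2659294587/298498100 in ≈ 8.909 in

CN(II) = 97; AMC II needs no correction.
Max retention: S = 1000/97 − 10 = 30/97 in (≈ 0.309 in)
Initial abstraction Ia = S/5 = (30/97)/5 = 6/97 ≈ 0.062 in
Since P=9.270 > Ia=0.062: effective rainfall P−Ia = 89319/9700 in
Q: (89319/9700)² ÷ (92319/9700) = 2659294587/298498100 in (≈ 8.909 in)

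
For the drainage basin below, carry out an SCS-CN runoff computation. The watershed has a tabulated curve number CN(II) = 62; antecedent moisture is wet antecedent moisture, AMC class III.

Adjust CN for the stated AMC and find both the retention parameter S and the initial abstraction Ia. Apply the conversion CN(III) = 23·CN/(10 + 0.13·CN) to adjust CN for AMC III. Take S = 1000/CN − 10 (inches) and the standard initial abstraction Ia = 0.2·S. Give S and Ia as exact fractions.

S = 1900/713 in ≈ 2.665 in; Ia = 380/713 in ≈ 0.533 in

Adjust CN=62 to AMC III: 23·62/(10 + 0.13·62) → 1426 ÷ (903/50) = 71300/903 ≈ 78.959
Max retention: S = 1000/(71300/903) − 10 = 1900/713 in (≈ 2.665 in)
Ia = 0.2S: 0.2·2.665 = 0.533 in (exactly 380/713)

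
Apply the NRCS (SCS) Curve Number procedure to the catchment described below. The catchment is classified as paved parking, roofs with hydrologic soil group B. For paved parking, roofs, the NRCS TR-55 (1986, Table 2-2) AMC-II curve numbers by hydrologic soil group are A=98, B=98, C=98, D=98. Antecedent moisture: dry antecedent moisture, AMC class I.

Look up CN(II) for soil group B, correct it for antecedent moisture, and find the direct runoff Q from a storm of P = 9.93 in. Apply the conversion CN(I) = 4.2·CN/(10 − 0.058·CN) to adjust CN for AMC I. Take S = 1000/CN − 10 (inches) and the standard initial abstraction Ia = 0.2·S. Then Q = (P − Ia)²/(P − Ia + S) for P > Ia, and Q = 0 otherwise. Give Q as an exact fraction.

NRCS table: paved parking, roofs, soil group B → CN(II) = 98
CN(I) from CN(II)=98: (4.2·98)/(10 − 0.058·98) = 102900/1079 ≈ 95.366
Retention S: 1000/CN − 10 with CN=95.366 → S = 500/1029 ≈ 0.486 in
Ia = 0.2S: 0.2·0.486 = 0.097 in (exactly 100/1029)
Excess rainfall: 9.930 − 0.097 = 9.833 in; P > Ia so Q > 0
Q = (1011797/102900)²/((1011797/102900) + 500/1029) = (1023733169209/10588410000)/(1061797/102900) = 1023733169209/109258911300 in ≈ 9.370 in

Q = 1023733169209/109258911300 in ≈ 9.370 in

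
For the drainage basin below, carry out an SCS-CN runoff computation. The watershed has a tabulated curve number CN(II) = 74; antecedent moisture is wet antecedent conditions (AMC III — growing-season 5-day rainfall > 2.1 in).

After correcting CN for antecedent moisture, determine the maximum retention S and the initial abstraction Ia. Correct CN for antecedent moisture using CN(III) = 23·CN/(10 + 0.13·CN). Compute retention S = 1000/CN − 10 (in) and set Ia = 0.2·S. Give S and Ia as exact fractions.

S = 1300/851 in ≈ 1.528 in; Ia = 260/851 in ≈ 0.306 in

Adjust CN=74 to AMC III: 23·74/(10 + 0.13·74) → 1702 ÷ (981/50) = 85100/981 ≈ 86.748
Retention S: 1000/CN − 10 with CN=86.748 → S = 1300/851 ≈ 1.528 in
Initial abstraction Ia = S/5 = (1300/851)/5 = 260/851 ≈ 0.306 in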